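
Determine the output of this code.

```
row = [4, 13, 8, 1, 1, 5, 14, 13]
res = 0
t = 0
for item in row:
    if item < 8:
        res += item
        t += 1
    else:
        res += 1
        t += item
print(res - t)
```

-37

item=4: <8, res = 0+4 = 4; t=1
item=13: not <8, res = 4+1 = 5; t=14
item=8: not <8, res = 5+1 = 6; t=22
item=1: <8, res = 6+1 = 7; t=23
item=1: <8, res = 7+1 = 8; t=24
item=5: <8, res = 8+5 = 13; t=25
item=14: not <8, res = 13+1 = 14; t=39
item=13: not <8, res = 14+1 = 15; t=52
res-t = 15-52 = -37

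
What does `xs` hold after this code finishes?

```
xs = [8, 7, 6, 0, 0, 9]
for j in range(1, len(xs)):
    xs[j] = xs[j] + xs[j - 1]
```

[8, 15, 21, 21, 21, 30]

j=1: xs[1] = 7+8 = 15 → [8, 15, 6, 0, 0, 9]
j=2: xs[2] = 6+15 = 21 → [8, 15, 21, 0, 0, 9]
j=3: xs[3] = 0+21 = 21 → [8, 15, 21, 21, 0, 9]
j=4: xs[4] = 0+21 = 21 → [8, 15, 21, 21, 21, 9]
j=5: xs[5] = 9+21 = 30 → [8, 15, 21, 21, 21, 30]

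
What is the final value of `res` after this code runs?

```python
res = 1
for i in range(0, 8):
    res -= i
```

-27

i=0: res = 1-0 = 1
i=1: res = 1-1 = 0
i=2: res = 0-2 = -2
i=3: res = (-2)-3 = -5
i=4: res = (-5)-4 = -9
i=5: res = (-9)-5 = -14
i=6: res = (-14)-6 = -20
i=7: res = (-20)-7 = -27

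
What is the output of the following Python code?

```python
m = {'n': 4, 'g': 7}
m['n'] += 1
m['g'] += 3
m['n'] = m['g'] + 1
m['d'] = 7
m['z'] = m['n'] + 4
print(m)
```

{'n': 11, 'g': 10, 'd': 7, 'z': 15}

m['n'] = 4+1 = 5 → {'n': 5, 'g': 7}
m['g'] = 7+3 = 10 → {'n': 5, 'g': 10}
m['n'] = m['g']+1 = 11 → {'n': 11, 'g': 10}
m['d'] = 7 → {'n': 11, 'g': 10, 'd': 7}
m['z'] = m['n']+4 = 15 → {'n': 11, 'g': 10, 'd': 7, 'z': 15}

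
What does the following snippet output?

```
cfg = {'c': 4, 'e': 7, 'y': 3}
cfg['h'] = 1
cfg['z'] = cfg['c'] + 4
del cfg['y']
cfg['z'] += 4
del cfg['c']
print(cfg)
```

cfg['h'] = 1 → {'c': 4, 'e': 7, 'y': 3, 'h': 1}
cfg['z'] = cfg['c']+4 = 8 → {'c': 4, 'e': 7, 'y': 3, 'h': 1, 'z': 8}
del 'y' → {'c': 4, 'e': 7, 'h': 1, 'z': 8}
cfg['z'] = 8+4 = 12 → {'c': 4, 'e': 7, 'h': 1, 'z': 12}
del 'c' → {'e': 7, 'h': 1, 'z': 12}

{'e': 7, 'h': 1, 'z': 12}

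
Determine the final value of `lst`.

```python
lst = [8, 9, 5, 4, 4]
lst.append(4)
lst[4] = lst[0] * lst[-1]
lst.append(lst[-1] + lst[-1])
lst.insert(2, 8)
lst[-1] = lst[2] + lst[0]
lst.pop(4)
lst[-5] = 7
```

[8, 9, 7, 5, 32, 4, 16]

append 4 → [8, 9, 5, 4, 4, 4]
lst[4] = lst[0]*lst[-1] = 8*4 = 32 → [8, 9, 5, 4, 32, 4]
append lst[-1]+lst[-1] = 4+4 = 8 → [8, 9, 5, 4, 32, 4, 8]
insert 8 at 2 → [8, 9, 8, 5, 4, 32, 4, 8]
lst[-1] = lst[2]+lst[0] = 8+8 = 16 → [8, 9, 8, 5, 4, 32, 4, 16]
pop(4) removes 4 → [8, 9, 8, 5, 32, 4, 16]
lst[-5] = 7 → [8, 9, 7, 5, 32, 4, 16]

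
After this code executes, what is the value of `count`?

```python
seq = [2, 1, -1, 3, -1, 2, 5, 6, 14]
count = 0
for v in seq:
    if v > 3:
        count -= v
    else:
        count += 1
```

-19

v=2: not >3, count = 0+1 = 1
v=1: not >3, count = 1+1 = 2
v=-1: not >3, count = 2+1 = 3
v=3: not >3, count = 3+1 = 4
v=-1: not >3, count = 4+1 = 5
v=2: not >3, count = 5+1 = 6
v=5: >3, count = 6-5 = 1
v=6: >3, count = 1-6 = -5
v=14: >3, count = (-5)-14 = -19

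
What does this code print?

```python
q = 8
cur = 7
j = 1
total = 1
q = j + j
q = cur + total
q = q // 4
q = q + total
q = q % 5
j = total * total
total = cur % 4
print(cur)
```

7

q = 1+1 = 2
q = 7+1 = 8
q = 8//4 = 2
q = 2+1 = 3
q = 3%5 = 3
j = 1*1 = 1
total = 7%4 = 3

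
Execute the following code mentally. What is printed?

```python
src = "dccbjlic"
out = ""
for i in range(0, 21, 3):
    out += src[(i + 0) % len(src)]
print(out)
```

dbicjcc

i=0: add src[0]='d' → 'd'
i=3: add src[3]='b' → 'db'
i=6: add src[6]='i' → 'dbi'
i=9: add src[1]='c' → 'dbic'
i=12: add src[4]='j' → 'dbicj'
i=15: add src[7]='c' → 'dbicjc'
i=18: add src[2]='c' → 'dbicjcc'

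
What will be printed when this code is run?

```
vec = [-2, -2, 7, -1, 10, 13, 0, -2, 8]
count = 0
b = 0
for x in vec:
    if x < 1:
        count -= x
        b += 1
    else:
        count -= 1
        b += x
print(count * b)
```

129

x=-2: <1, count = 0-(-2) = 2; b=1
x=-2: <1, count = 2-(-2) = 4; b=2
x=7: not <1, count = 4-1 = 3; b=9
x=-1: <1, count = 3-(-1) = 4; b=10
x=10: not <1, count = 4-1 = 3; b=20
x=13: not <1, count = 3-1 = 2; b=33
x=0: <1, count = 2-0 = 2; b=34
x=-2: <1, count = 2-(-2) = 4; b=35
x=8: not <1, count = 4-1 = 3; b=43
count*b = 3*43 = 129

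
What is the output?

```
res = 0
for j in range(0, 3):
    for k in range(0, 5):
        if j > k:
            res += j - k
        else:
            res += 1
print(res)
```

16

j=0,k=0: not 0>0, res = 0+1 = 1
j=0,k=1: not 0>1, res = 1+1 = 2
j=0,k=2: not 0>2, res = 2+1 = 3
j=0,k=3: not 0>3, res = 3+1 = 4
j=0,k=4: not 0>4, res = 4+1 = 5
j=1,k=0: 1>0, res = 5+1 = 6
j=1,k=1: not 1>1, res = 6+1 = 7
j=1,k=2: not 1>2, res = 7+1 = 8
j=1,k=3: not 1>3, res = 8+1 = 9
j=1,k=4: not 1>4, res = 9+1 = 10
j=2,k=0: 2>0, res = 10+2 = 12
j=2,k=1: 2>1, res = 12+1 = 13
j=2,k=2: not 2>2, res = 13+1 = 14
j=2,k=3: not 2>3, res = 14+1 = 15
j=2,k=4: not 2>4, res = 15+1 = 16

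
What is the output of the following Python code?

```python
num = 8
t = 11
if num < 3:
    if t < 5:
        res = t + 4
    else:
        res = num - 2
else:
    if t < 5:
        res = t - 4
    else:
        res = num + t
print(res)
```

19

num=8, t=11
num < 3 is False; t < 5 is False
→ res = num + t = 19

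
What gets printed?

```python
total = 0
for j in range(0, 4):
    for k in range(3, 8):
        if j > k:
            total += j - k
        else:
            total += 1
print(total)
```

20

j=0,k=3: not 0>3, total = 0+1 = 1
j=0,k=4: not 0>4, total = 1+1 = 2
j=0,k=5: not 0>5, total = 2+1 = 3
j=0,k=6: not 0>6, total = 3+1 = 4
j=0,k=7: not 0>7, total = 4+1 = 5
j=1,k=3: not 1>3, total = 5+1 = 6
j=1,k=4: not 1>4, total = 6+1 = 7
j=1,k=5: not 1>5, total = 7+1 = 8
j=1,k=6: not 1>6, total = 8+1 = 9
j=1,k=7: not 1>7, total = 9+1 = 10
j=2,k=3: not 2>3, total = 10+1 = 11
j=2,k=4: not 2>4, total = 11+1 = 12
j=2,k=5: not 2>5, total = 12+1 = 13
j=2,k=6: not 2>6, total = 13+1 = 14
j=2,k=7: not 2>7, total = 14+1 = 15
j=3,k=3: not 3>3, total = 15+1 = 16
j=3,k=4: not 3>4, total = 16+1 = 17
j=3,k=5: not 3>5, total = 17+1 = 18
j=3,k=6: not 3>6, total = 18+1 = 19
j=3,k=7: not 3>7, total = 19+1 = 20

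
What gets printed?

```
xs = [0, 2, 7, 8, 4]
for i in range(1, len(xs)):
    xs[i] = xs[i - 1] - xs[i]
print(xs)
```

i=1: xs[1] = 0-2 = -2 → [0, -2, 7, 8, 4]
i=2: xs[2] = (-2)-7 = -9 → [0, -2, -9, 8, 4]
i=3: xs[3] = (-9)-8 = -17 → [0, -2, -9, -17, 4]
i=4: xs[4] = (-17)-4 = -21 → [0, -2, -9, -17, -21]

[0, -2, -9, -17, -21]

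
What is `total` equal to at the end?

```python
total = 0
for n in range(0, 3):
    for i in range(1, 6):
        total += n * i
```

45

n=0,i=1: total = 0+0 = 0
n=0,i=2: total = 0+0 = 0
n=0,i=3: total = 0+0 = 0
n=0,i=4: total = 0+0 = 0
n=0,i=5: total = 0+0 = 0
n=1,i=1: total = 0+1 = 1
n=1,i=2: total = 1+2 = 3
n=1,i=3: total = 3+3 = 6
n=1,i=4: total = 6+4 = 10
n=1,i=5: total = 10+5 = 15
n=2,i=1: total = 15+2 = 17
n=2,i=2: total = 17+4 = 21
n=2,i=3: total = 21+6 = 27
n=2,i=4: total = 27+8 = 35
n=2,i=5: total = 35+10 = 45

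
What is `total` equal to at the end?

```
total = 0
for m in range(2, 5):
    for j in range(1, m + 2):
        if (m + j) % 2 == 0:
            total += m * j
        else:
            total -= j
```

m=2,j=1: odd sum, total = 0-1 = -1
m=2,j=2: even sum, total = (-1)+4 = 3
m=2,j=3: odd sum, total = 3-3 = 0
m=3,j=1: even sum, total = 0+3 = 3
m=3,j=2: odd sum, total = 3-2 = 1
m=3,j=3: even sum, total = 1+9 = 10
m=3,j=4: odd sum, total = 10-4 = 6
m=4,j=1: odd sum, total = 6-1 = 5
m=4,j=2: even sum, total = 5+8 = 13
m=4,j=3: odd sum, total = 13-3 = 10
m=4,j=4: even sum, total = 10+16 = 26
m=4,j=5: odd sum, total = 26-5 = 21

21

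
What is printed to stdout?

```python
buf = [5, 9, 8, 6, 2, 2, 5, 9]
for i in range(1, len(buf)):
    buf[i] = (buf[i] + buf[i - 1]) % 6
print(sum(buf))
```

22

i=1: buf[1] = (9+5)%6 = 2 → [5, 2, 8, 6, 2, 2, 5, 9]
i=2: buf[2] = (8+2)%6 = 4 → [5, 2, 4, 6, 2, 2, 5, 9]
i=3: buf[3] = (6+4)%6 = 4 → [5, 2, 4, 4, 2, 2, 5, 9]
i=4: buf[4] = (2+4)%6 = 0 → [5, 2, 4, 4, 0, 2, 5, 9]
i=5: buf[5] = (2+0)%6 = 2 → [5, 2, 4, 4, 0, 2, 5, 9]
i=6: buf[6] = (5+2)%6 = 1 → [5, 2, 4, 4, 0, 2, 1, 9]
i=7: buf[7] = (9+1)%6 = 4 → [5, 2, 4, 4, 0, 2, 1, 4]
sum = 22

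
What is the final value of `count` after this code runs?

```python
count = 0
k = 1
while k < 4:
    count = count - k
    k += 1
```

-6

k=1: count = 0-1 = -1
k=2: count = (-1)-2 = -3
k=3: count = (-3)-3 = -6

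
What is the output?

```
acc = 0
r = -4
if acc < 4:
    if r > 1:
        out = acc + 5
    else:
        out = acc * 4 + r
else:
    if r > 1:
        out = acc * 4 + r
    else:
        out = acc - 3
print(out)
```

acc=0, r=-4
acc < 4 is True; r > 1 is False
→ out = acc * 4 + r = -4

-4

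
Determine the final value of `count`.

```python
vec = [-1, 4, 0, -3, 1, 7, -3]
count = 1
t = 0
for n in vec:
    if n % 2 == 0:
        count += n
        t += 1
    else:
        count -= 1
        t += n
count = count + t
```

n=-1: not even, count = 1-1 = 0; t=-1
n=4: even, count = 0+4 = 4; t=0
n=0: even, count = 4+0 = 4; t=1
n=-3: not even, count = 4-1 = 3; t=-2
n=1: not even, count = 3-1 = 2; t=-1
n=7: not even, count = 2-1 = 1; t=6
n=-3: not even, count = 1-1 = 0; t=3
count+t = 0+3 = 3

3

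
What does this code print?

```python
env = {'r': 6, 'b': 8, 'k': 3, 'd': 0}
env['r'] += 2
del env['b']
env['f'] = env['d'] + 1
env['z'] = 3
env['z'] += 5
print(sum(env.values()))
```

20

env['r'] = 6+2 = 8 → {'r': 8, 'b': 8, 'k': 3, 'd': 0}
del 'b' → {'r': 8, 'k': 3, 'd': 0}
env['f'] = env['d']+1 = 1 → {'r': 8, 'k': 3, 'd': 0, 'f': 1}
env['z'] = 3 → {'r': 8, 'k': 3, 'd': 0, 'f': 1, 'z': 3}
env['z'] = 3+5 = 8 → {'r': 8, 'k': 3, 'd': 0, 'f': 1, 'z': 8}
sum of values = 20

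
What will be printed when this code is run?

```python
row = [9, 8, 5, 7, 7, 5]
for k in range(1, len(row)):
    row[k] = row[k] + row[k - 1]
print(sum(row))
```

k=1: row[1] = 8+9 = 17 → [9, 17, 5, 7, 7, 5]
k=2: row[2] = 5+17 = 22 → [9, 17, 22, 7, 7, 5]
k=3: row[3] = 7+22 = 29 → [9, 17, 22, 29, 7, 5]
k=4: row[4] = 7+29 = 36 → [9, 17, 22, 29, 36, 5]
k=5: row[5] = 5+36 = 41 → [9, 17, 22, 29, 36, 41]
sum = 154

154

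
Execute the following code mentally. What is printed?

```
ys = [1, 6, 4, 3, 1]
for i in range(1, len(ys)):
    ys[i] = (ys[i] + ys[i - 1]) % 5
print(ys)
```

[1, 2, 1, 4, 0]

i=1: ys[1] = (6+1)%5 = 2 → [1, 2, 4, 3, 1]
i=2: ys[2] = (4+2)%5 = 1 → [1, 2, 1, 3, 1]
i=3: ys[3] = (3+1)%5 = 4 → [1, 2, 1, 4, 1]
i=4: ys[4] = (1+4)%5 = 0 → [1, 2, 1, 4, 0]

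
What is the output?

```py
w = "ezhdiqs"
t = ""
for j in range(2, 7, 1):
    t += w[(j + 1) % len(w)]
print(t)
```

diqse

j=2: add w[3]='d' → 'd'
j=3: add w[4]='i' → 'di'
j=4: add w[5]='q' → 'diq'
j=5: add w[6]='s' → 'diqs'
j=6: add w[0]='e' → 'diqse'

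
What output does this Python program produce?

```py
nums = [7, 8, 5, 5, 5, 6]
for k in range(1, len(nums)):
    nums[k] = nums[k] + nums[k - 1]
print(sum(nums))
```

133

k=1: nums[1] = 8+7 = 15 → [7, 15, 5, 5, 5, 6]
k=2: nums[2] = 5+15 = 20 → [7, 15, 20, 5, 5, 6]
k=3: nums[3] = 5+20 = 25 → [7, 15, 20, 25, 5, 6]
k=4: nums[4] = 5+25 = 30 → [7, 15, 20, 25, 30, 6]
k=5: nums[5] = 6+30 = 36 → [7, 15, 20, 25, 30, 36]
sum = 133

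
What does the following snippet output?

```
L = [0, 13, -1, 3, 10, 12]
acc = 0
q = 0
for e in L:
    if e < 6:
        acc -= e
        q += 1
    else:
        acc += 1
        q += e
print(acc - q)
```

e=0: <6, acc = 0-0 = 0; q=1
e=13: not <6, acc = 0+1 = 1; q=14
e=-1: <6, acc = 1-(-1) = 2; q=15
e=3: <6, acc = 2-3 = -1; q=16
e=10: not <6, acc = (-1)+1 = 0; q=26
e=12: not <6, acc = 0+1 = 1; q=38
acc-q = 1-38 = -37

-37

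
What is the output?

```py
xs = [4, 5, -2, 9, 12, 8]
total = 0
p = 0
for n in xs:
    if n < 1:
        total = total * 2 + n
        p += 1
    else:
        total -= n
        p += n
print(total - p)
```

n=4: not <1, total = 0-4 = -4; p=4
n=5: not <1, total = (-4)-5 = -9; p=9
n=-2: <1, total = (-9)*2+(-2) = -20; p=10
n=9: not <1, total = (-20)-9 = -29; p=19
n=12: not <1, total = (-29)-12 = -41; p=31
n=8: not <1, total = (-41)-8 = -49; p=39
total-p = (-49)-39 = -88

-88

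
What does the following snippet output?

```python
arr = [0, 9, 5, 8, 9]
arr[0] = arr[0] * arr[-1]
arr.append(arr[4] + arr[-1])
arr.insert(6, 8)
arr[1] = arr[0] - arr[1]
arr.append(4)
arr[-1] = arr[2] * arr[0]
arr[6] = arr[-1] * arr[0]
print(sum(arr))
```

arr[0] = arr[0]*arr[-1] = 0*9 = 0 → [0, 9, 5, 8, 9]
append arr[4]+arr[-1] = 9+9 = 18 → [0, 9, 5, 8, 9, 18]
insert 8 at 6 → [0, 9, 5, 8, 9, 18, 8]
arr[1] = arr[0]-arr[1] = 0-9 = -9 → [0, -9, 5, 8, 9, 18, 8]
append 4 → [0, -9, 5, 8, 9, 18, 8, 4]
arr[-1] = arr[2]*arr[0] = 5*0 = 0 → [0, -9, 5, 8, 9, 18, 8, 0]
arr[6] = arr[-1]*arr[0] = 0*0 = 0 → [0, -9, 5, 8, 9, 18, 0, 0]
sum = 31

31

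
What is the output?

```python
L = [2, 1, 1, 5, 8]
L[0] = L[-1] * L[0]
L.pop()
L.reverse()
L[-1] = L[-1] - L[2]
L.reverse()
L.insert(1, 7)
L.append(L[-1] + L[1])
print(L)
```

[15, 7, 1, 1, 5, 12]

L[0] = L[-1]*L[0] = 8*2 = 16 → [16, 1, 1, 5, 8]
pop() removes 8 → [16, 1, 1, 5]
reverse → [5, 1, 1, 16]
L[-1] = L[-1]-L[2] = 16-1 = 15 → [5, 1, 1, 15]
reverse → [15, 1, 1, 5]
insert 7 at 1 → [15, 7, 1, 1, 5]
append L[-1]+L[1] = 5+7 = 12 → [15, 7, 1, 1, 5, 12]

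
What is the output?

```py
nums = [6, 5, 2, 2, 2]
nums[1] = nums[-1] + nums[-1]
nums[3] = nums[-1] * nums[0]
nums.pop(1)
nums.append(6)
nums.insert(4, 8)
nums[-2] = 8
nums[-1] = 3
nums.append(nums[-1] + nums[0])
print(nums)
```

[6, 2, 12, 2, 8, 3, 9]

nums[1] = nums[-1]+nums[-1] = 2+2 = 4 → [6, 4, 2, 2, 2]
nums[3] = nums[-1]*nums[0] = 2*6 = 12 → [6, 4, 2, 12, 2]
pop(1) removes 4 → [6, 2, 12, 2]
append 6 → [6, 2, 12, 2, 6]
insert 8 at 4 → [6, 2, 12, 2, 8, 6]
nums[-2] = 8 → [6, 2, 12, 2, 8, 6]
nums[-1] = 3 → [6, 2, 12, 2, 8, 3]
append nums[-1]+nums[0] = 3+6 = 9 → [6, 2, 12, 2, 8, 3, 9]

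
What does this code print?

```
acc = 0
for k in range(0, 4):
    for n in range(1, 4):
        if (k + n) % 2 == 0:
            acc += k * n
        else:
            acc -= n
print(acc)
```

8

k=0,n=1: odd sum, acc = 0-1 = -1
k=0,n=2: even sum, acc = (-1)+0 = -1
k=0,n=3: odd sum, acc = (-1)-3 = -4
k=1,n=1: even sum, acc = (-4)+1 = -3
k=1,n=2: odd sum, acc = (-3)-2 = -5
k=1,n=3: even sum, acc = (-5)+3 = -2
k=2,n=1: odd sum, acc = (-2)-1 = -3
k=2,n=2: even sum, acc = (-3)+4 = 1
k=2,n=3: odd sum, acc = 1-3 = -2
k=3,n=1: even sum, acc = (-2)+3 = 1
k=3,n=2: odd sum, acc = 1-2 = -1
k=3,n=3: even sum, acc = (-1)+9 = 8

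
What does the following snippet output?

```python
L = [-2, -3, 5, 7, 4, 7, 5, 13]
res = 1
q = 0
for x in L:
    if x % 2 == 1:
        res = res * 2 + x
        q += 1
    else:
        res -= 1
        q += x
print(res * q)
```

664

x=-2: not odd, res = 1-1 = 0; q=-2
x=-3: odd, res = 0*2+(-3) = -3; q=-1
x=5: odd, res = (-3)*2+5 = -1; q=0
x=7: odd, res = (-1)*2+7 = 5; q=1
x=4: not odd, res = 5-1 = 4; q=5
x=7: odd, res = 4*2+7 = 15; q=6
x=5: odd, res = 15*2+5 = 35; q=7
x=13: odd, res = 35*2+13 = 83; q=8
res*q = 83*8 = 664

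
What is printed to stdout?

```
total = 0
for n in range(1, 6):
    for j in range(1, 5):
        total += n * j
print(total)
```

150

n=1,j=1: total = 0+1 = 1
n=1,j=2: total = 1+2 = 3
n=1,j=3: total = 3+3 = 6
n=1,j=4: total = 6+4 = 10
n=2,j=1: total = 10+2 = 12
n=2,j=2: total = 12+4 = 16
n=2,j=3: total = 16+6 = 22
n=2,j=4: total = 22+8 = 30
n=3,j=1: total = 30+3 = 33
n=3,j=2: total = 33+6 = 39
n=3,j=3: total = 39+9 = 48
n=3,j=4: total = 48+12 = 60
n=4,j=1: total = 60+4 = 64
n=4,j=2: total = 64+8 = 72
n=4,j=3: total = 72+12 = 84
n=4,j=4: total = 84+16 = 100
n=5,j=1: total = 100+5 = 105
n=5,j=2: total = 105+10 = 115
n=5,j=3: total = 115+15 = 130
n=5,j=4: total = 130+20 = 150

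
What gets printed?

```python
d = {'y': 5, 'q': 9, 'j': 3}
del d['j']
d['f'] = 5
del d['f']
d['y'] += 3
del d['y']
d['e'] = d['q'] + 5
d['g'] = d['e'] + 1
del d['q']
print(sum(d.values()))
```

29

del 'j' → {'y': 5, 'q': 9}
d['f'] = 5 → {'y': 5, 'q': 9, 'f': 5}
del 'f' → {'y': 5, 'q': 9}
d['y'] = 5+3 = 8 → {'y': 8, 'q': 9}
del 'y' → {'q': 9}
d['e'] = d['q']+5 = 14 → {'q': 9, 'e': 14}
d['g'] = d['e']+1 = 15 → {'q': 9, 'e': 14, 'g': 15}
del 'q' → {'e': 14, 'g': 15}
sum of values = 29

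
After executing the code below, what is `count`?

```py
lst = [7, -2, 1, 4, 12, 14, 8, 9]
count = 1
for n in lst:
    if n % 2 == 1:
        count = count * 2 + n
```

n=7: odd, count = 1*2+7 = 9
n=-2: not odd
n=1: odd, count = 9*2+1 = 19
n=4: not odd
n=12: not odd
n=14: not odd
n=8: not odd
n=9: odd, count = 19*2+9 = 47

47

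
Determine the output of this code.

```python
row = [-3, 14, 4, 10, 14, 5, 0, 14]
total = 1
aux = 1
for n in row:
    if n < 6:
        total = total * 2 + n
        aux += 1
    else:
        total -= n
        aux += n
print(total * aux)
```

-11628

n=-3: <6, total = 1*2+(-3) = -1; aux=2
n=14: not <6, total = (-1)-14 = -15; aux=16
n=4: <6, total = (-15)*2+4 = -26; aux=17
n=10: not <6, total = (-26)-10 = -36; aux=27
n=14: not <6, total = (-36)-14 = -50; aux=41
n=5: <6, total = (-50)*2+5 = -95; aux=42
n=0: <6, total = (-95)*2+0 = -190; aux=43
n=14: not <6, total = (-190)-14 = -204; aux=57
total*aux = (-204)*57 = -11628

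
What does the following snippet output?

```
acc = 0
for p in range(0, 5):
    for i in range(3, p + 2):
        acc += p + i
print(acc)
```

42

p=2,i=3: acc = 0+5 = 5
p=3,i=3: acc = 5+6 = 11
p=3,i=4: acc = 11+7 = 18
p=4,i=3: acc = 18+7 = 25
p=4,i=4: acc = 25+8 = 33
p=4,i=5: acc = 33+9 = 42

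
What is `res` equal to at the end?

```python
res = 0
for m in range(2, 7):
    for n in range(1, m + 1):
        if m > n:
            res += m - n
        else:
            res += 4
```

55

m=2,n=1: 2>1, res = 0+1 = 1
m=2,n=2: not 2>2, res = 1+4 = 5
m=3,n=1: 3>1, res = 5+2 = 7
m=3,n=2: 3>2, res = 7+1 = 8
m=3,n=3: not 3>3, res = 8+4 = 12
m=4,n=1: 4>1, res = 12+3 = 15
m=4,n=2: 4>2, res = 15+2 = 17
m=4,n=3: 4>3, res = 17+1 = 18
m=4,n=4: not 4>4, res = 18+4 = 22
m=5,n=1: 5>1, res = 22+4 = 26
m=5,n=2: 5>2, res = 26+3 = 29
m=5,n=3: 5>3, res = 29+2 = 31
m=5,n=4: 5>4, res = 31+1 = 32
m=5,n=5: not 5>5, res = 32+4 = 36
m=6,n=1: 6>1, res = 36+5 = 41
m=6,n=2: 6>2, res = 41+4 = 45
m=6,n=3: 6>3, res = 45+3 = 48
m=6,n=4: 6>4, res = 48+2 = 50
m=6,n=5: 6>5, res = 50+1 = 51
m=6,n=6: not 6>6, res = 51+4 = 55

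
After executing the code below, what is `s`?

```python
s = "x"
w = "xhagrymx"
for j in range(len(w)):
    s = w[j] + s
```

j=0: prepend 'x' → 'xx'
j=1: prepend 'h' → 'hxx'
j=2: prepend 'a' → 'ahxx'
j=3: prepend 'g' → 'gahxx'
j=4: prepend 'r' → 'rgahxx'
j=5: prepend 'y' → 'yrgahxx'
j=6: prepend 'm' → 'myrgahxx'
j=7: prepend 'x' → 'xmyrgahxx'

'xmyrgahxx'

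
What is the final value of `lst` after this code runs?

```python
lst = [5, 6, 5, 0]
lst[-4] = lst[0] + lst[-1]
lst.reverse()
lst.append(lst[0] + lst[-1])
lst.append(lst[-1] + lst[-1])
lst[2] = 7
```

lst[-4] = lst[0]+lst[-1] = 5+0 = 5 → [5, 6, 5, 0]
reverse → [0, 5, 6, 5]
append lst[0]+lst[-1] = 0+5 = 5 → [0, 5, 6, 5, 5]
append lst[-1]+lst[-1] = 5+5 = 10 → [0, 5, 6, 5, 5, 10]
lst[2] = 7 → [0, 5, 7, 5, 5, 10]

[0, 5, 7, 5, 5, 10]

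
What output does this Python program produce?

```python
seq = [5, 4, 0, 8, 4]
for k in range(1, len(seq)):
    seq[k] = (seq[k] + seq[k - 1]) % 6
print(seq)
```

[5, 3, 3, 5, 3]

k=1: seq[1] = (4+5)%6 = 3 → [5, 3, 0, 8, 4]
k=2: seq[2] = (0+3)%6 = 3 → [5, 3, 3, 8, 4]
k=3: seq[3] = (8+3)%6 = 5 → [5, 3, 3, 5, 4]
k=4: seq[4] = (4+5)%6 = 3 → [5, 3, 3, 5, 3]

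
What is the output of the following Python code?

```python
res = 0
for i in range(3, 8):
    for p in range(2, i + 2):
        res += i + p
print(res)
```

i=3,p=2: res = 0+5 = 5
i=3,p=3: res = 5+6 = 11
i=3,p=4: res = 11+7 = 18
i=4,p=2: res = 18+6 = 24
i=4,p=3: res = 24+7 = 31
i=4,p=4: res = 31+8 = 39
i=4,p=5: res = 39+9 = 48
i=5,p=2: res = 48+7 = 55
i=5,p=3: res = 55+8 = 63
i=5,p=4: res = 63+9 = 72
i=5,p=5: res = 72+10 = 82
i=5,p=6: res = 82+11 = 93
i=6,p=2: res = 93+8 = 101
i=6,p=3: res = 101+9 = 110
i=6,p=4: res = 110+10 = 120
i=6,p=5: res = 120+11 = 131
i=6,p=6: res = 131+12 = 143
i=6,p=7: res = 143+13 = 156
i=7,p=2: res = 156+9 = 165
i=7,p=3: res = 165+10 = 175
i=7,p=4: res = 175+11 = 186
i=7,p=5: res = 186+12 = 198
i=7,p=6: res = 198+13 = 211
i=7,p=7: res = 211+14 = 225
i=7,p=8: res = 225+15 = 240

240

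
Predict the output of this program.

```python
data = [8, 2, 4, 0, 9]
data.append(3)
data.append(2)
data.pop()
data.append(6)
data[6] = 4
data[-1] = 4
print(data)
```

append 3 → [8, 2, 4, 0, 9, 3]
append 2 → [8, 2, 4, 0, 9, 3, 2]
pop() removes 2 → [8, 2, 4, 0, 9, 3]
append 6 → [8, 2, 4, 0, 9, 3, 6]
data[6] = 4 → [8, 2, 4, 0, 9, 3, 4]
data[-1] = 4 → [8, 2, 4, 0, 9, 3, 4]

[8, 2, 4, 0, 9, 3, 4]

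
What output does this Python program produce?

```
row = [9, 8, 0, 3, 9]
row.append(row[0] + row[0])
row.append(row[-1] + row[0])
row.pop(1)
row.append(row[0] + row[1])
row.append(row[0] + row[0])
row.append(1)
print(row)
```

append row[0]+row[0] = 9+9 = 18 → [9, 8, 0, 3, 9, 18]
append row[-1]+row[0] = 18+9 = 27 → [9, 8, 0, 3, 9, 18, 27]
pop(1) removes 8 → [9, 0, 3, 9, 18, 27]
append row[0]+row[1] = 9+0 = 9 → [9, 0, 3, 9, 18, 27, 9]
append row[0]+row[0] = 9+9 = 18 → [9, 0, 3, 9, 18, 27, 9, 18]
append 1 → [9, 0, 3, 9, 18, 27, 9, 18, 1]

[9, 0, 3, 9, 18, 27, 9, 18, 1]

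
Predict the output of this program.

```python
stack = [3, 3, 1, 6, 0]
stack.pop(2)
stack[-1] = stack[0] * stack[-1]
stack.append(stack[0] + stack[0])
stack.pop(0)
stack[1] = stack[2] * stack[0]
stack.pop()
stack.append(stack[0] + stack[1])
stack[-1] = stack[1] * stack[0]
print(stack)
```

pop(2) removes 1 → [3, 3, 6, 0]
stack[-1] = stack[0]*stack[-1] = 3*0 = 0 → [3, 3, 6, 0]
append stack[0]+stack[0] = 3+3 = 6 → [3, 3, 6, 0, 6]
pop(0) removes 3 → [3, 6, 0, 6]
stack[1] = stack[2]*stack[0] = 0*3 = 0 → [3, 0, 0, 6]
pop() removes 6 → [3, 0, 0]
append stack[0]+stack[1] = 3+0 = 3 → [3, 0, 0, 3]
stack[-1] = stack[1]*stack[0] = 0*3 = 0 → [3, 0, 0, 0]

[3, 0, 0, 0]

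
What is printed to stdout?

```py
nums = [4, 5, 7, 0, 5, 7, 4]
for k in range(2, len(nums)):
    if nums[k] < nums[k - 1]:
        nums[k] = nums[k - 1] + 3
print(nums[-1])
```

k=2: 7>=5, unchanged → [4, 5, 7, 0, 5, 7, 4]
k=3: 0<7, nums[3] = 7+3 = 10 → [4, 5, 7, 10, 5, 7, 4]
k=4: 5<10, nums[4] = 10+3 = 13 → [4, 5, 7, 10, 13, 7, 4]
k=5: 7<13, nums[5] = 13+3 = 16 → [4, 5, 7, 10, 13, 16, 4]
k=6: 4<16, nums[6] = 16+3 = 19 → [4, 5, 7, 10, 13, 16, 19]

19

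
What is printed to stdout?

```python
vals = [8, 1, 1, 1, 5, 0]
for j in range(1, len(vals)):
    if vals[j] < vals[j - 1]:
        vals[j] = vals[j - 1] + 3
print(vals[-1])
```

23

j=1: 1<8, vals[1] = 8+3 = 11 → [8, 11, 1, 1, 5, 0]
j=2: 1<11, vals[2] = 11+3 = 14 → [8, 11, 14, 1, 5, 0]
j=3: 1<14, vals[3] = 14+3 = 17 → [8, 11, 14, 17, 5, 0]
j=4: 5<17, vals[4] = 17+3 = 20 → [8, 11, 14, 17, 20, 0]
j=5: 0<20, vals[5] = 20+3 = 23 → [8, 11, 14, 17, 20, 23]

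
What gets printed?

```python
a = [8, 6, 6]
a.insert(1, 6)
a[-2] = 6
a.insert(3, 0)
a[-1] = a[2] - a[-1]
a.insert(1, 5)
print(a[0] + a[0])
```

insert 6 at 1 → [8, 6, 6, 6]
a[-2] = 6 → [8, 6, 6, 6]
insert 0 at 3 → [8, 6, 6, 0, 6]
a[-1] = a[2]-a[-1] = 6-6 = 0 → [8, 6, 6, 0, 0]
insert 5 at 1 → [8, 5, 6, 6, 0, 0]
a[0]+a[0] = 8+8 = 16

16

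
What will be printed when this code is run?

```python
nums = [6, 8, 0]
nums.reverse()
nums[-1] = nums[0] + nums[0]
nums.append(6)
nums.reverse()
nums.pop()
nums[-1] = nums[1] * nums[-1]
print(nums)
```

reverse → [0, 8, 6]
nums[-1] = nums[0]+nums[0] = 0+0 = 0 → [0, 8, 0]
append 6 → [0, 8, 0, 6]
reverse → [6, 0, 8, 0]
pop() removes 0 → [6, 0, 8]
nums[-1] = nums[1]*nums[-1] = 0*8 = 0 → [6, 0, 0]

[6, 0, 0]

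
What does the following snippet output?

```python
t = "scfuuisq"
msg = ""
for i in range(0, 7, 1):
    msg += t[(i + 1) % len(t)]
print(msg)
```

i=0: add t[1]='c' → 'c'
i=1: add t[2]='f' → 'cf'
i=2: add t[3]='u' → 'cfu'
i=3: add t[4]='u' → 'cfuu'
i=4: add t[5]='i' → 'cfuui'
i=5: add t[6]='s' → 'cfuuis'
i=6: add t[7]='q' → 'cfuuisq'

cfuuisq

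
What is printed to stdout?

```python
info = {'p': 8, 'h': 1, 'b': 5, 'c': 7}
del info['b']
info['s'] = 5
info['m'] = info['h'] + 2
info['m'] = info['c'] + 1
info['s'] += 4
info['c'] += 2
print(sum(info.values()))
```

del 'b' → {'p': 8, 'h': 1, 'c': 7}
info['s'] = 5 → {'p': 8, 'h': 1, 'c': 7, 's': 5}
info['m'] = info['h']+2 = 3 → {'p': 8, 'h': 1, 'c': 7, 's': 5, 'm': 3}
info['m'] = info['c']+1 = 8 → {'p': 8, 'h': 1, 'c': 7, 's': 5, 'm': 8}
info['s'] = 5+4 = 9 → {'p': 8, 'h': 1, 'c': 7, 's': 9, 'm': 8}
info['c'] = 7+2 = 9 → {'p': 8, 'h': 1, 'c': 9, 's': 9, 'm': 8}
sum of values = 35

35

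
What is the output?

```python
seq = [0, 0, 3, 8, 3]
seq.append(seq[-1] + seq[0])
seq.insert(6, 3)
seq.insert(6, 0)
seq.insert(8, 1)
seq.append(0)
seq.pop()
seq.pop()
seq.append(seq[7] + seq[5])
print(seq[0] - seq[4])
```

append seq[-1]+seq[0] = 3+0 = 3 → [0, 0, 3, 8, 3, 3]
insert 3 at 6 → [0, 0, 3, 8, 3, 3, 3]
insert 0 at 6 → [0, 0, 3, 8, 3, 3, 0, 3]
insert 1 at 8 → [0, 0, 3, 8, 3, 3, 0, 3, 1]
append 0 → [0, 0, 3, 8, 3, 3, 0, 3, 1, 0]
pop() removes 0 → [0, 0, 3, 8, 3, 3, 0, 3, 1]
pop() removes 1 → [0, 0, 3, 8, 3, 3, 0, 3]
append seq[7]+seq[5] = 3+3 = 6 → [0, 0, 3, 8, 3, 3, 0, 3, 6]
seq[0]-seq[4] = 0-3 = -3

-3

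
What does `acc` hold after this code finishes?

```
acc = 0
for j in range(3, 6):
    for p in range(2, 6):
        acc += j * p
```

168

j=3,p=2: acc = 0+6 = 6
j=3,p=3: acc = 6+9 = 15
j=3,p=4: acc = 15+12 = 27
j=3,p=5: acc = 27+15 = 42
j=4,p=2: acc = 42+8 = 50
j=4,p=3: acc = 50+12 = 62
j=4,p=4: acc = 62+16 = 78
j=4,p=5: acc = 78+20 = 98
j=5,p=2: acc = 98+10 = 108
j=5,p=3: acc = 108+15 = 123
j=5,p=4: acc = 123+20 = 143
j=5,p=5: acc = 143+25 = 168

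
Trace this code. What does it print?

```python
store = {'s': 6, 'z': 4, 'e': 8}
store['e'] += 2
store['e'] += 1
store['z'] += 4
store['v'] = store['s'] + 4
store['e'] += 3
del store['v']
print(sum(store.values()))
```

store['e'] = 8+2 = 10 → {'s': 6, 'z': 4, 'e': 10}
store['e'] = 10+1 = 11 → {'s': 6, 'z': 4, 'e': 11}
store['z'] = 4+4 = 8 → {'s': 6, 'z': 8, 'e': 11}
store['v'] = store['s']+4 = 10 → {'s': 6, 'z': 8, 'e': 11, 'v': 10}
store['e'] = 11+3 = 14 → {'s': 6, 'z': 8, 'e': 14, 'v': 10}
del 'v' → {'s': 6, 'z': 8, 'e': 14}
sum of values = 28

28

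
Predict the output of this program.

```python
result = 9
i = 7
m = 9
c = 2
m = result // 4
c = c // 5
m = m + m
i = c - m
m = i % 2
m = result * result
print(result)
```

m = 9//4 = 2
c = 2//5 = 0
m = 2+2 = 4
i = 0-4 = -4
m = (-4)%2 = 0
m = 9*9 = 81

9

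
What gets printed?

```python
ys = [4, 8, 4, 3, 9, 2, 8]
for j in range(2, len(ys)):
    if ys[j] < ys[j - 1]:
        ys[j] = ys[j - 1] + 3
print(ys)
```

[4, 8, 11, 14, 17, 20, 23]

j=2: 4<8, ys[2] = 8+3 = 11 → [4, 8, 11, 3, 9, 2, 8]
j=3: 3<11, ys[3] = 11+3 = 14 → [4, 8, 11, 14, 9, 2, 8]
j=4: 9<14, ys[4] = 14+3 = 17 → [4, 8, 11, 14, 17, 2, 8]
j=5: 2<17, ys[5] = 17+3 = 20 → [4, 8, 11, 14, 17, 20, 8]
j=6: 8<20, ys[6] = 20+3 = 23 → [4, 8, 11, 14, 17, 20, 23]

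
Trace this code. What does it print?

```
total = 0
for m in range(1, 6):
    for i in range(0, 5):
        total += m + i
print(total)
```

m=1,i=0: total = 0+1 = 1
m=1,i=1: total = 1+2 = 3
m=1,i=2: total = 3+3 = 6
m=1,i=3: total = 6+4 = 10
m=1,i=4: total = 10+5 = 15
m=2,i=0: total = 15+2 = 17
m=2,i=1: total = 17+3 = 20
m=2,i=2: total = 20+4 = 24
m=2,i=3: total = 24+5 = 29
m=2,i=4: total = 29+6 = 35
m=3,i=0: total = 35+3 = 38
m=3,i=1: total = 38+4 = 42
m=3,i=2: total = 42+5 = 47
m=3,i=3: total = 47+6 = 53
m=3,i=4: total = 53+7 = 60
m=4,i=0: total = 60+4 = 64
m=4,i=1: total = 64+5 = 69
m=4,i=2: total = 69+6 = 75
m=4,i=3: total = 75+7 = 82
m=4,i=4: total = 82+8 = 90
m=5,i=0: total = 90+5 = 95
m=5,i=1: total = 95+6 = 101
m=5,i=2: total = 101+7 = 108
m=5,i=3: total = 108+8 = 116
m=5,i=4: total = 116+9 = 125

125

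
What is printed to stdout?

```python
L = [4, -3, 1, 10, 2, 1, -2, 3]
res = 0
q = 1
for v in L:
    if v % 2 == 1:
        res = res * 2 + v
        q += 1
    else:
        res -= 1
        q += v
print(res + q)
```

-22

v=4: not odd, res = 0-1 = -1; q=5
v=-3: odd, res = (-1)*2+(-3) = -5; q=6
v=1: odd, res = (-5)*2+1 = -9; q=7
v=10: not odd, res = (-9)-1 = -10; q=17
v=2: not odd, res = (-10)-1 = -11; q=19
v=1: odd, res = (-11)*2+1 = -21; q=20
v=-2: not odd, res = (-21)-1 = -22; q=18
v=3: odd, res = (-22)*2+3 = -41; q=19
res+q = (-41)+19 = -22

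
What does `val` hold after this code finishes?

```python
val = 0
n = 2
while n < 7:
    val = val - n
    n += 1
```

n=2: val = 0-2 = -2
n=3: val = (-2)-3 = -5
n=4: val = (-5)-4 = -9
n=5: val = (-9)-5 = -14
n=6: val = (-14)-6 = -20

-20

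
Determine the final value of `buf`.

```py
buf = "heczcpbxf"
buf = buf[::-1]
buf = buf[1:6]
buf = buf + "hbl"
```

reverse → 'fxbpczceh'
slice [1:6] → 'xbpcz'
+ 'hbl' → 'xbpczhbl'

'xbpczhbl'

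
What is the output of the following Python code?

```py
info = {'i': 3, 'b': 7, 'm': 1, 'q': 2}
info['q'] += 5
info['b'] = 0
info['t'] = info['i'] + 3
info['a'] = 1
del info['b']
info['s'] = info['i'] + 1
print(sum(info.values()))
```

info['q'] = 2+5 = 7 → {'i': 3, 'b': 7, 'm': 1, 'q': 7}
info['b'] = 0 → {'i': 3, 'b': 0, 'm': 1, 'q': 7}
info['t'] = info['i']+3 = 6 → {'i': 3, 'b': 0, 'm': 1, 'q': 7, 't': 6}
info['a'] = 1 → {'i': 3, 'b': 0, 'm': 1, 'q': 7, 't': 6, 'a': 1}
del 'b' → {'i': 3, 'm': 1, 'q': 7, 't': 6, 'a': 1}
info['s'] = info['i']+1 = 4 → {'i': 3, 'm': 1, 'q': 7, 't': 6, 'a': 1, 's': 4}
sum of values = 22

22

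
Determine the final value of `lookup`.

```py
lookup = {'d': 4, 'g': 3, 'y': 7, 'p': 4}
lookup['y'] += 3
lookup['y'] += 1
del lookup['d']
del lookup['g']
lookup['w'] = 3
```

lookup['y'] = 7+3 = 10 → {'d': 4, 'g': 3, 'y': 10, 'p': 4}
lookup['y'] = 10+1 = 11 → {'d': 4, 'g': 3, 'y': 11, 'p': 4}
del 'd' → {'g': 3, 'y': 11, 'p': 4}
del 'g' → {'y': 11, 'p': 4}
lookup['w'] = 3 → {'y': 11, 'p': 4, 'w': 3}

{'y': 11, 'p': 4, 'w': 3}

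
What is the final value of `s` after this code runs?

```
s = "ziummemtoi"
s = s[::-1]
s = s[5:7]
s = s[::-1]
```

reverse → 'iotmemmuiz'
slice [5:7] → 'mm'
reverse → 'mm'

'mm'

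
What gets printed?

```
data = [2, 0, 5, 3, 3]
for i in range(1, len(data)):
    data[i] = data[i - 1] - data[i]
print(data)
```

[2, 2, -3, -6, -9]

i=1: data[1] = 2-0 = 2 → [2, 2, 5, 3, 3]
i=2: data[2] = 2-5 = -3 → [2, 2, -3, 3, 3]
i=3: data[3] = (-3)-3 = -6 → [2, 2, -3, -6, 3]
i=4: data[4] = (-6)-3 = -9 → [2, 2, -3, -6, -9]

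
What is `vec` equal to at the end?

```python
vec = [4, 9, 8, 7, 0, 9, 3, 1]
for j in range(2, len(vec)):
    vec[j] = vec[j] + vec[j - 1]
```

j=2: vec[2] = 8+9 = 17 → [4, 9, 17, 7, 0, 9, 3, 1]
j=3: vec[3] = 7+17 = 24 → [4, 9, 17, 24, 0, 9, 3, 1]
j=4: vec[4] = 0+24 = 24 → [4, 9, 17, 24, 24, 9, 3, 1]
j=5: vec[5] = 9+24 = 33 → [4, 9, 17, 24, 24, 33, 3, 1]
j=6: vec[6] = 3+33 = 36 → [4, 9, 17, 24, 24, 33, 36, 1]
j=7: vec[7] = 1+36 = 37 → [4, 9, 17, 24, 24, 33, 36, 37]

[4, 9, 17, 24, 24, 33, 36, 37]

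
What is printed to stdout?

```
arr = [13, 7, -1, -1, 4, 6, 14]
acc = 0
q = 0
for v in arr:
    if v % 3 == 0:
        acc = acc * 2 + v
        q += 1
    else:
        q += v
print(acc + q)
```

43

v=13: not %3==0; q=13
v=7: not %3==0; q=20
v=-1: not %3==0; q=19
v=-1: not %3==0; q=18
v=4: not %3==0; q=22
v=6: %3==0, acc = 0*2+6 = 6; q=23
v=14: not %3==0; q=37
acc+q = 6+37 = 43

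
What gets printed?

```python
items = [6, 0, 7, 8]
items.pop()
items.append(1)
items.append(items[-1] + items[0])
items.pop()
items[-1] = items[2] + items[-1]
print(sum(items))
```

21

pop() removes 8 → [6, 0, 7]
append 1 → [6, 0, 7, 1]
append items[-1]+items[0] = 1+6 = 7 → [6, 0, 7, 1, 7]
pop() removes 7 → [6, 0, 7, 1]
items[-1] = items[2]+items[-1] = 7+1 = 8 → [6, 0, 7, 8]
sum = 21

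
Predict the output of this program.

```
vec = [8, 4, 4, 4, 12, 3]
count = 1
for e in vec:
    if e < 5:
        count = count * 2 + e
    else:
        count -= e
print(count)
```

-77

e=8: not <5, count = 1-8 = -7
e=4: <5, count = (-7)*2+4 = -10
e=4: <5, count = (-10)*2+4 = -16
e=4: <5, count = (-16)*2+4 = -28
e=12: not <5, count = (-28)-12 = -40
e=3: <5, count = (-40)*2+3 = -77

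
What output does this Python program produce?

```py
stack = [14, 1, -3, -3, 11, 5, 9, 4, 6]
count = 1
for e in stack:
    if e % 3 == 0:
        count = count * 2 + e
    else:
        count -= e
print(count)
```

-308

e=14: not %3==0, count = 1-14 = -13
e=1: not %3==0, count = (-13)-1 = -14
e=-3: %3==0, count = (-14)*2+(-3) = -31
e=-3: %3==0, count = (-31)*2+(-3) = -65
e=11: not %3==0, count = (-65)-11 = -76
e=5: not %3==0, count = (-76)-5 = -81
e=9: %3==0, count = (-81)*2+9 = -153
e=4: not %3==0, count = (-153)-4 = -157
e=6: %3==0, count = (-157)*2+6 = -308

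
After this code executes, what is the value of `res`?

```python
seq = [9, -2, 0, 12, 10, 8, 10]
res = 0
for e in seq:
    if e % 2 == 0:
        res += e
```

38

e=9: not even
e=-2: even, res = 0+(-2) = -2
e=0: even, res = (-2)+0 = -2
e=12: even, res = (-2)+12 = 10
e=10: even, res = 10+10 = 20
e=8: even, res = 20+8 = 28
e=10: even, res = 28+10 = 38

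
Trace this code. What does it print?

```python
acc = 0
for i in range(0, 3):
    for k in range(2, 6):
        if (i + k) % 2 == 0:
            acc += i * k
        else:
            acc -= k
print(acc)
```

-2

i=0,k=2: even sum, acc = 0+0 = 0
i=0,k=3: odd sum, acc = 0-3 = -3
i=0,k=4: even sum, acc = (-3)+0 = -3
i=0,k=5: odd sum, acc = (-3)-5 = -8
i=1,k=2: odd sum, acc = (-8)-2 = -10
i=1,k=3: even sum, acc = (-10)+3 = -7
i=1,k=4: odd sum, acc = (-7)-4 = -11
i=1,k=5: even sum, acc = (-11)+5 = -6
i=2,k=2: even sum, acc = (-6)+4 = -2
i=2,k=3: odd sum, acc = (-2)-3 = -5
i=2,k=4: even sum, acc = (-5)+8 = 3
i=2,k=5: odd sum, acc = 3-5 = -2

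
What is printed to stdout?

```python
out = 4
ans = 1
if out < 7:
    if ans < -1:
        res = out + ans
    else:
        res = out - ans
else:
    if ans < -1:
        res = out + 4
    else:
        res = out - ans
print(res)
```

out=4, ans=1
out < 7 is True; ans < -1 is False
→ res = out - ans = 3

3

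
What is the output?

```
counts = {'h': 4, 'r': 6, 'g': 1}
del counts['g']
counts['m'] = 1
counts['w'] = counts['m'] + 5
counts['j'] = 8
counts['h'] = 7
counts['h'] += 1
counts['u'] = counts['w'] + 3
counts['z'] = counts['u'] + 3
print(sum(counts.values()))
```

del 'g' → {'h': 4, 'r': 6}
counts['m'] = 1 → {'h': 4, 'r': 6, 'm': 1}
counts['w'] = counts['m']+5 = 6 → {'h': 4, 'r': 6, 'm': 1, 'w': 6}
counts['j'] = 8 → {'h': 4, 'r': 6, 'm': 1, 'w': 6, 'j': 8}
counts['h'] = 7 → {'h': 7, 'r': 6, 'm': 1, 'w': 6, 'j': 8}
counts['h'] = 7+1 = 8 → {'h': 8, 'r': 6, 'm': 1, 'w': 6, 'j': 8}
counts['u'] = counts['w']+3 = 9 → {'h': 8, 'r': 6, 'm': 1, 'w': 6, 'j': 8, 'u': 9}
counts['z'] = counts['u']+3 = 12 → {'h': 8, 'r': 6, 'm': 1, 'w': 6, 'j': 8, 'u': 9, 'z': 12}
sum of values = 50

50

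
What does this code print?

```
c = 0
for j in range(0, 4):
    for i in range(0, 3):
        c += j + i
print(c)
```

j=0,i=0: c = 0+0 = 0
j=0,i=1: c = 0+1 = 1
j=0,i=2: c = 1+2 = 3
j=1,i=0: c = 3+1 = 4
j=1,i=1: c = 4+2 = 6
j=1,i=2: c = 6+3 = 9
j=2,i=0: c = 9+2 = 11
j=2,i=1: c = 11+3 = 14
j=2,i=2: c = 14+4 = 18
j=3,i=0: c = 18+3 = 21
j=3,i=1: c = 21+4 = 25
j=3,i=2: c = 25+5 = 30

30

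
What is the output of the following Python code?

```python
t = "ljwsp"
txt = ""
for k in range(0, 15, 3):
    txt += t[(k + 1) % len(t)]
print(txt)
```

jpwls

k=0: add t[1]='j' → 'j'
k=3: add t[4]='p' → 'jp'
k=6: add t[2]='w' → 'jpw'
k=9: add t[0]='l' → 'jpwl'
k=12: add t[3]='s' → 'jpwls'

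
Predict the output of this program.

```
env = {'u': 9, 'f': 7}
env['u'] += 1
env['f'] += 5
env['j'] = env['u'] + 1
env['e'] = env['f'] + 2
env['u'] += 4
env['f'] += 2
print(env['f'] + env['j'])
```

25

env['u'] = 9+1 = 10 → {'u': 10, 'f': 7}
env['f'] = 7+5 = 12 → {'u': 10, 'f': 12}
env['j'] = env['u']+1 = 11 → {'u': 10, 'f': 12, 'j': 11}
env['e'] = env['f']+2 = 14 → {'u': 10, 'f': 12, 'j': 11, 'e': 14}
env['u'] = 10+4 = 14 → {'u': 14, 'f': 12, 'j': 11, 'e': 14}
env['f'] = 12+2 = 14 → {'u': 14, 'f': 14, 'j': 11, 'e': 14}
env['f']+env['j'] = 14+11 = 25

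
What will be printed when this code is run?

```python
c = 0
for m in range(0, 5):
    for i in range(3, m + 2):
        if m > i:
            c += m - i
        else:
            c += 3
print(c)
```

16

m=2,i=3: not 2>3, c = 0+3 = 3
m=3,i=3: not 3>3, c = 3+3 = 6
m=3,i=4: not 3>4, c = 6+3 = 9
m=4,i=3: 4>3, c = 9+1 = 10
m=4,i=4: not 4>4, c = 10+3 = 13
m=4,i=5: not 4>5, c = 13+3 = 16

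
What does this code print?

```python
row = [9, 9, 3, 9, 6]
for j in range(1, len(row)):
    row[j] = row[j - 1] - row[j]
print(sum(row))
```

-24

j=1: row[1] = 9-9 = 0 → [9, 0, 3, 9, 6]
j=2: row[2] = 0-3 = -3 → [9, 0, -3, 9, 6]
j=3: row[3] = (-3)-9 = -12 → [9, 0, -3, -12, 6]
j=4: row[4] = (-12)-6 = -18 → [9, 0, -3, -12, -18]
sum = -24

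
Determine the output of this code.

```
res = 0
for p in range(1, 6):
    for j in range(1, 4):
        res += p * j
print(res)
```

p=1,j=1: res = 0+1 = 1
p=1,j=2: res = 1+2 = 3
p=1,j=3: res = 3+3 = 6
p=2,j=1: res = 6+2 = 8
p=2,j=2: res = 8+4 = 12
p=2,j=3: res = 12+6 = 18
p=3,j=1: res = 18+3 = 21
p=3,j=2: res = 21+6 = 27
p=3,j=3: res = 27+9 = 36
p=4,j=1: res = 36+4 = 40
p=4,j=2: res = 40+8 = 48
p=4,j=3: res = 48+12 = 60
p=5,j=1: res = 60+5 = 65
p=5,j=2: res = 65+10 = 75
p=5,j=3: res = 75+15 = 90

90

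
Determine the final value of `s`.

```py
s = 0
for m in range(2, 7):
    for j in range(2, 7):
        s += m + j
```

m=2,j=2: s = 0+4 = 4
m=2,j=3: s = 4+5 = 9
m=2,j=4: s = 9+6 = 15
m=2,j=5: s = 15+7 = 22
m=2,j=6: s = 22+8 = 30
m=3,j=2: s = 30+5 = 35
m=3,j=3: s = 35+6 = 41
m=3,j=4: s = 41+7 = 48
m=3,j=5: s = 48+8 = 56
m=3,j=6: s = 56+9 = 65
m=4,j=2: s = 65+6 = 71
m=4,j=3: s = 71+7 = 78
m=4,j=4: s = 78+8 = 86
m=4,j=5: s = 86+9 = 95
m=4,j=6: s = 95+10 = 105
m=5,j=2: s = 105+7 = 112
m=5,j=3: s = 112+8 = 120
m=5,j=4: s = 120+9 = 129
m=5,j=5: s = 129+10 = 139
m=5,j=6: s = 139+11 = 150
m=6,j=2: s = 150+8 = 158
m=6,j=3: s = 158+9 = 167
m=6,j=4: s = 167+10 = 177
m=6,j=5: s = 177+11 = 188
m=6,j=6: s = 188+12 = 200

200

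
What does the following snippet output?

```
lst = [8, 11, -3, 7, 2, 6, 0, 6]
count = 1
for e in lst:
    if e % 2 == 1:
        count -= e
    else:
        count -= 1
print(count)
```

e=8: not odd, count = 1-1 = 0
e=11: odd, count = 0-11 = -11
e=-3: odd, count = (-11)-(-3) = -8
e=7: odd, count = (-8)-7 = -15
e=2: not odd, count = (-15)-1 = -16
e=6: not odd, count = (-16)-1 = -17
e=0: not odd, count = (-17)-1 = -18
e=6: not odd, count = (-18)-1 = -19

-19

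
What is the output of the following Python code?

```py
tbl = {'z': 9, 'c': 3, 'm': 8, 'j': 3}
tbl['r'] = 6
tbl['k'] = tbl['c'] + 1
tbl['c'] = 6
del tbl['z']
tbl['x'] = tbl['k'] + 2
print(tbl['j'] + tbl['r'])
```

9

tbl['r'] = 6 → {'z': 9, 'c': 3, 'm': 8, 'j': 3, 'r': 6}
tbl['k'] = tbl['c']+1 = 4 → {'z': 9, 'c': 3, 'm': 8, 'j': 3, 'r': 6, 'k': 4}
tbl['c'] = 6 → {'z': 9, 'c': 6, 'm': 8, 'j': 3, 'r': 6, 'k': 4}
del 'z' → {'c': 6, 'm': 8, 'j': 3, 'r': 6, 'k': 4}
tbl['x'] = tbl['k']+2 = 6 → {'c': 6, 'm': 8, 'j': 3, 'r': 6, 'k': 4, 'x': 6}
tbl['j']+tbl['r'] = 3+6 = 9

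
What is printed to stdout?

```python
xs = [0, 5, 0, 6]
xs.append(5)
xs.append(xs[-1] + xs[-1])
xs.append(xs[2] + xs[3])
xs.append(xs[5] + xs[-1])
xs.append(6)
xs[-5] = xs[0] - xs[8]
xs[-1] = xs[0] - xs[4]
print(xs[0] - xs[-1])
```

-6

append 5 → [0, 5, 0, 6, 5]
append xs[-1]+xs[-1] = 5+5 = 10 → [0, 5, 0, 6, 5, 10]
append xs[2]+xs[3] = 0+6 = 6 → [0, 5, 0, 6, 5, 10, 6]
append xs[5]+xs[-1] = 10+6 = 16 → [0, 5, 0, 6, 5, 10, 6, 16]
append 6 → [0, 5, 0, 6, 5, 10, 6, 16, 6]
xs[-5] = xs[0]-xs[8] = 0-6 = -6 → [0, 5, 0, 6, -6, 10, 6, 16, 6]
xs[-1] = xs[0]-xs[4] = 0-(-6) = 6 → [0, 5, 0, 6, -6, 10, 6, 16, 6]
xs[0]-xs[-1] = 0-6 = -6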